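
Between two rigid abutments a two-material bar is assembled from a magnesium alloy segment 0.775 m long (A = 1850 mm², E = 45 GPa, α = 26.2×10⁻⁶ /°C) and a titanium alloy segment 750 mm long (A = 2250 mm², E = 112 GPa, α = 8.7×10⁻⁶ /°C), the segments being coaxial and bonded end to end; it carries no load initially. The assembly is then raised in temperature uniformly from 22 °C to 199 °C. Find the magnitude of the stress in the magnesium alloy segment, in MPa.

σ ≈ 209 MPa (compressive)

Free thermal expansion of the whole bar: Σ αᵢΔT Lᵢ = 26.2×10⁻⁶×177×775 + 8.7×10⁻⁶×177×750 = 4.749 mm.
Since the ends are fixed, an axial force P builds up, equal in every segment, with P · Σ Lᵢ/(AᵢEᵢ) = δ_free.
The series flexibility is Σ Lᵢ/(AᵢEᵢ) = 775/(1850×45×10³) + 750/(2250×112×10³) = 1.229×10⁻⁵ mm/N.
P = 4.749 / 1.229×10⁻⁵ = 386500 N = 386.5 kN, compressive.
σ_{magnesium alloy} = P / A = 386500 / 1850 = 208.9 MPa.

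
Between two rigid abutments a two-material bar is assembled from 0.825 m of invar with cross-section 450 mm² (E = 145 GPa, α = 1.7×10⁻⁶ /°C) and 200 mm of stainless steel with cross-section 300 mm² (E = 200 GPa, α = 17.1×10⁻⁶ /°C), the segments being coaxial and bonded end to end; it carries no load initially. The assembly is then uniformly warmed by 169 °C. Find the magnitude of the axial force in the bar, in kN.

With the walls removed the bar would change length by δ_free = Σ αᵢΔT Lᵢ = 1.7×10⁻⁶×169×825 + 17.1×10⁻⁶×169×200 = 0.815 mm.
The rigid supports impose zero overall length change; the single axial force P common to all segments must satisfy P Σ Lᵢ/(AᵢEᵢ) = δ_free.
Σ Lᵢ/(AᵢEᵢ) = 825/(450×145×10³) + 200/(300×200×10³) = 1.598×10⁻⁵ mm/N.
So P = 0.815 / 1.598×10⁻⁵ = 51.01 kN, compressive.

P ≈ 51 kN (compressive)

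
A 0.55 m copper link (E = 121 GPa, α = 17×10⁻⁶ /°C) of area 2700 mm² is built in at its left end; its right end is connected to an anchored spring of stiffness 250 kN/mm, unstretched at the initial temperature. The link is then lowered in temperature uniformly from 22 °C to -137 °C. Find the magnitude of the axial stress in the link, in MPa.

σ ≈ 96.9 MPa (tensile)

Free thermal contraction: δ_free = αΔT L = 17×10⁻⁶ × 159 × 550 = 1.487 mm.
Let P be the tensile force in the spring. The link extends elastically by PL/(AE) and the spring stretches by P/k; together these equal δ_free.
So P = δ_free / [L/(AE) + 1/k] = 1.487 / [ 550/(2700×121×10³) + 1/(250×10³) ].
P = 1.487 / 5.684×10⁻⁶ = 261600 N.
σ = P/A = 261600/2700 = 96.88 MPa.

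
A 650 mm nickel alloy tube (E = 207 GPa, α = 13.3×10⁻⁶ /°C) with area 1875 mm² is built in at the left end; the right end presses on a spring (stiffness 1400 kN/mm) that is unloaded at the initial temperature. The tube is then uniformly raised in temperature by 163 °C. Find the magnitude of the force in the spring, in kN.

P ≈ 590 kN

Free thermal expansion: δ_free = αΔT L = 13.3×10⁻⁶ × 163 × 650 = 1.409 mm.
With a force P in the spring, the elastic change of the tube is PL/(AE) and that of the spring is P/k; compatibility requires their sum to equal δ_free.
P [ L/(AE) + 1/k ] = δ_free → P [ 650/(1875×207×10³) + 1/(1400×10³) ] = 1.409.
P = 1.409 / 2.389×10⁻⁶ = 589800 N.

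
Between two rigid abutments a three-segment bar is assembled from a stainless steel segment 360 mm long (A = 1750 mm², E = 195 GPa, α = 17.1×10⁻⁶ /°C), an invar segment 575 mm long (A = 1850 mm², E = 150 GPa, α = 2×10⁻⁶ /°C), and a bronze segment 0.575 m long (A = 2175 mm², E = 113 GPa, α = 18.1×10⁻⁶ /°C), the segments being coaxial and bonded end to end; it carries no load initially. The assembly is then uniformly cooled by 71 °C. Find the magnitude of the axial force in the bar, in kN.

P ≈ 230 kN (tensile)

With the walls removed the bar would change length by δ_free = Σ αᵢΔT Lᵢ = 17.1×10⁻⁶×71×360 + 2×10⁻⁶×71×575 + 18.1×10⁻⁶×71×575 = 1.258 mm.
The rigid supports impose zero overall length change; the single axial force P common to all segments must satisfy P Σ Lᵢ/(AᵢEᵢ) = δ_free.
The series flexibility is Σ Lᵢ/(AᵢEᵢ) = 360/(1750×195×10³) + 575/(1850×150×10³) + 575/(2175×113×10³) = 5.467×10⁻⁶ mm/N.
P = 1.258 / 5.467×10⁻⁶ = 230100 N = 230.1 kN, tensile.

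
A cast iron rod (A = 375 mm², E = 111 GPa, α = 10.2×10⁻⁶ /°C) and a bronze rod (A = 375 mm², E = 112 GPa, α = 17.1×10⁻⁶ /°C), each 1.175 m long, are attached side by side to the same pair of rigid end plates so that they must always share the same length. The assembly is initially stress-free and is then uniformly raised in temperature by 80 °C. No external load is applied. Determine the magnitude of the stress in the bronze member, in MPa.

The bronze has the larger α, so on heating it would change length more than the cast iron if both were free. The rigid plates force a common final length, so the bronze is put into compression and the cast iron into tension, with equal and opposite forces P (no external load).
Setting the final lengths equal and cancelling L: (α₁ − α₂)ΔT = P/(A₁E₁) + P/(A₂E₂).
|α₁ − α₂|·ΔT = 6.9×10⁻⁶ × 80 = 0.000552.
1/(A₁E₁) + 1/(A₂E₂) = 1/(375×111×10³) + 1/(375×112×10³) = 4.783×10⁻⁸ N⁻¹.
So P = 0.000552 / 4.783×10⁻⁸ = 11.54 kN.
σ_{bronze} = P/A₂ = 11540/375 = 30.77 MPa, compressive.

σ ≈ 30.8 MPa (compressive)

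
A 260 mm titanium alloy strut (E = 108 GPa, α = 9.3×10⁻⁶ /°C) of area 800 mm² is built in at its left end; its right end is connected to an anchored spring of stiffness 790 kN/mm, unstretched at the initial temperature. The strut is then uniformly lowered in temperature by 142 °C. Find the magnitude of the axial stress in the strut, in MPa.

σ ≈ 100 MPa (tensile)

Free thermal contraction: δ_free = αΔT L = 9.3×10⁻⁶ × 142 × 260 = 0.3434 mm.
With a force P in the spring, the elastic change of the strut is PL/(AE) and that of the spring is P/k; compatibility requires their sum to equal δ_free.
P [ L/(AE) + 1/k ] = δ_free → P [ 260/(800×108×10³) + 1/(790×10³) ] = 0.3434.
P = 0.3434 / 4.275×10⁻⁶ = 80320 N.
σ = P/A = 80320/800 = 100.4 MPa.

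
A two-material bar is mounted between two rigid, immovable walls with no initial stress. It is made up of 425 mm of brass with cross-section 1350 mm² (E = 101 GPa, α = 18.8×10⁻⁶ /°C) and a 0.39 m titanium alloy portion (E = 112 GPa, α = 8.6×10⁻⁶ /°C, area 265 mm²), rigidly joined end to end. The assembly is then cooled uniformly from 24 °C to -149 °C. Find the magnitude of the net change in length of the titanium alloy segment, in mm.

Free thermal contraction of the whole bar: Σ αᵢΔT Lᵢ = 18.8×10⁻⁶×173×425 + 8.6×10⁻⁶×173×390 = 1.963 mm.
The rigid supports impose zero overall length change; the single axial force P common to all segments must satisfy P Σ Lᵢ/(AᵢEᵢ) = δ_free.
The series flexibility is Σ Lᵢ/(AᵢEᵢ) = 425/(1350×101×10³) + 390/(265×112×10³) = 1.626×10⁻⁵ mm/N.
So P = 1.963 / 1.626×10⁻⁵ = 120.7 kN, tensile.
For the titanium alloy segment, free thermal change = 8.6×10⁻⁶×173×390 = 0.5802 mm and elastic change from P = 120700×390/(265×112×10³) = 1.586 mm; these oppose, so the net change is 1.01 mm (segment lengthens).

|ΔL| ≈ 1.01 mm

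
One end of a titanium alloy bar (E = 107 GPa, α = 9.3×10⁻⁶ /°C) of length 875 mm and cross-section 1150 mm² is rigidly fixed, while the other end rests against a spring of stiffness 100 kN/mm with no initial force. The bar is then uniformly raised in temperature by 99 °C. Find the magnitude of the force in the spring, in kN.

The unrestrained thermal change is αΔT L = 9.3×10⁻⁶ × 99 × 875 = 0.8056 mm.
Let P be the compressive force at the spring. The bar shortens elastically by PL/(AE) and the spring compresses by P/k; together these equal δ_free.
So P = δ_free / [L/(AE) + 1/k] = 0.8056 / [ 875/(1150×107×10³) + 1/(100×10³) ].
P = 0.8056 / 1.711×10⁻⁵ = 47080 N.

P ≈ 47.1 kN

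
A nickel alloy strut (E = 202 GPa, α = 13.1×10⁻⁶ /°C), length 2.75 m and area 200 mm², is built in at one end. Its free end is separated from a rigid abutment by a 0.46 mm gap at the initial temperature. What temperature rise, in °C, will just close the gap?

Contact occurs when the free expansion equals the gap: αΔT L = 0.46 mm.
ΔT = 0.46 / (13.1×10⁻⁶ × 2750) = 12.77 °C.

ΔT ≈ 12.8 °C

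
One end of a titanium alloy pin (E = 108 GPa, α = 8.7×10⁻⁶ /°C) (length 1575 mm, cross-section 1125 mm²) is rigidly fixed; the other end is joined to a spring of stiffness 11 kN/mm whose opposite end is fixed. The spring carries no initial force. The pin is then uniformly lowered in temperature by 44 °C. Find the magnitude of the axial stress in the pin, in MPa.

The unrestrained thermal change is αΔT L = 8.7×10⁻⁶ × 44 × 1575 = 0.6029 mm.
With a force P in the spring, the elastic change of the pin is PL/(AE) and that of the spring is P/k; compatibility requires their sum to equal δ_free.
P [ L/(AE) + 1/k ] = δ_free → P [ 1575/(1125×108×10³) + 1/(11×10³) ] = 0.6029.
P = 0.6029 / 0.0001039 = 5804 N.
σ = P/A = 5804/1125 = 5.159 MPa.

σ ≈ 5.16 MPa (tensile)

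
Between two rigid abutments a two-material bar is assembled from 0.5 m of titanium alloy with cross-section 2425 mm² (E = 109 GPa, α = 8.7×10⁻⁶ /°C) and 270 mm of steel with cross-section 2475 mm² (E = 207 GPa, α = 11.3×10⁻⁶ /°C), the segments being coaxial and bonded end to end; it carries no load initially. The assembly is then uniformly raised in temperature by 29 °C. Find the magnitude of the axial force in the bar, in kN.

With the walls removed the bar would change length by δ_free = Σ αᵢΔT Lᵢ = 8.7×10⁻⁶×29×500 + 11.3×10⁻⁶×29×270 = 0.2146 mm.
The walls prevent any net length change, so an axial force P (same in every segment) develops. Compatibility: P · Σ Lᵢ/(AᵢEᵢ) = δ_free.
The series flexibility is Σ Lᵢ/(AᵢEᵢ) = 500/(2425×109×10³) + 270/(2475×207×10³) = 2.419×10⁻⁶ mm/N.
P = 0.2146 / 2.419×10⁻⁶ = 88740 N = 88.74 kN, compressive.

P ≈ 88.7 kN (compressive)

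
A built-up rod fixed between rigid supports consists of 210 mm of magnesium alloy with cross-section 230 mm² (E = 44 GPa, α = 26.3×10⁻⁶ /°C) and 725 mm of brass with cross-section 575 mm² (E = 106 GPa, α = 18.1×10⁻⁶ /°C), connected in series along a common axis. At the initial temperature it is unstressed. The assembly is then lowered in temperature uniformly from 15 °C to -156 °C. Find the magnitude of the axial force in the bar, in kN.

Free thermal contraction of the whole bar: Σ αᵢΔT Lᵢ = 26.3×10⁻⁶×171×210 + 18.1×10⁻⁶×171×725 = 3.188 mm.
The walls prevent any net length change, so an axial force P (same in every segment) develops. Compatibility: P · Σ Lᵢ/(AᵢEᵢ) = δ_free.
The series flexibility is Σ Lᵢ/(AᵢEᵢ) = 210/(230×44×10³) + 725/(575×106×10³) = 3.265×10⁻⁵ mm/N.
So P = 3.188 / 3.265×10⁻⁵ = 97.67 kN, tensile.

P ≈ 97.7 kN (tensile)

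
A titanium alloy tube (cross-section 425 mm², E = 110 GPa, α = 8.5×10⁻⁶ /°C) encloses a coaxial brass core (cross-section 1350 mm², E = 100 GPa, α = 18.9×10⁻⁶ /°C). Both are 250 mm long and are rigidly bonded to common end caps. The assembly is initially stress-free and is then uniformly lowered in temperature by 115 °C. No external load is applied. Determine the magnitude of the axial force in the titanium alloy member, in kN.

P ≈ 41.5 kN (compressive in the titanium alloy)

Both members must finish at the same length. With the larger α, the brass tends to over-contract; the plates restrain it, putting the brass in tension and the titanium alloy in compression. With no external load the two internal forces are equal and opposite, magnitude P.
Equating the net (thermal + elastic) strains gives |α₁ − α₂|·ΔT = P·[1/(A₁E₁) + 1/(A₂E₂)].
|α₁ − α₂|·ΔT = 10.4×10⁻⁶ × 115 = 0.001196.
1/(A₁E₁) + 1/(A₂E₂) = 1/(425×110×10³) + 1/(1350×100×10³) = 2.88×10⁻⁸ N⁻¹.
P = 0.001196 / 2.88×10⁻⁸ = 41530 N = 41.53 kN.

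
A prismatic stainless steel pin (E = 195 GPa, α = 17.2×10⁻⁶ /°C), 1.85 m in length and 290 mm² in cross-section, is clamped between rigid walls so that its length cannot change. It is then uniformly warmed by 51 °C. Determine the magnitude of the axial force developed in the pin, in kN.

With zero net strain, σ = E·αΔT = 195 GPa × 17.2×10⁻⁶ × 51 = 171.1 MPa.
Axial force P = σA = 171.1 × 290 = 49610 N = 49.61 kN, compressive.

P ≈ 49.6 kN (compressive)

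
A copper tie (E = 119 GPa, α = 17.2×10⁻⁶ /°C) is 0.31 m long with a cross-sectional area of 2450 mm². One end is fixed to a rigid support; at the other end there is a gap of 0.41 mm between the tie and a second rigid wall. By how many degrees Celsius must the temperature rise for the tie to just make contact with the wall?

ΔT ≈ 76.9 °C

The gap closes when αΔT L = 0.41 mm, since the tie is still unstressed at that instant.
So ΔT = g/(αL) = 0.41/(17.2×10⁻⁶ × 310) = 76.89 °C.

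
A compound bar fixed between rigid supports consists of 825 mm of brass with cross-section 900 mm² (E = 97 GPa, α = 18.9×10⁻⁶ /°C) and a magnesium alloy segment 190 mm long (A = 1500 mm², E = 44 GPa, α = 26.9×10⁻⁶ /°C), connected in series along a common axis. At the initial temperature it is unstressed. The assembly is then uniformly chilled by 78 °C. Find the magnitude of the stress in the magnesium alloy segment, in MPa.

σ ≈ 87.3 MPa (tensile)

If the supports were absent, the total length change would be Σ αᵢΔT Lᵢ = 18.9×10⁻⁶×78×825 + 26.9×10⁻⁶×78×190 = 1.615 mm.
Since the ends are fixed, an axial force P builds up, equal in every segment, with P · Σ Lᵢ/(AᵢEᵢ) = δ_free.
Σ Lᵢ/(AᵢEᵢ) = 825/(900×97×10³) + 190/(1500×44×10³) = 1.233×10⁻⁵ mm/N.
So P = 1.615 / 1.233×10⁻⁵ = 131 kN, tensile.
σ_{magnesium alloy} = P / A = 131000 / 1500 = 87.32 MPa.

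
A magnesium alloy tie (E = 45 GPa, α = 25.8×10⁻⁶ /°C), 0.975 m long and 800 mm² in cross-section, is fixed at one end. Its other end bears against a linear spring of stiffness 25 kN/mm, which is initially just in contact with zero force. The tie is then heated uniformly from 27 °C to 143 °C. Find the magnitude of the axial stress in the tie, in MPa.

If the spring were absent the tie would lengthen by αΔT L = 25.8×10⁻⁶ × 116 × 975 = 2.918 mm.
With a force P in the spring, the elastic change of the tie is PL/(AE) and that of the spring is P/k; compatibility requires their sum to equal δ_free.
So P = δ_free / [L/(AE) + 1/k] = 2.918 / [ 975/(800×45×10³) + 1/(25×10³) ].
P = 2.918 / 6.708×10⁻⁵ = 43500 N.
σ = P/A = 43500/800 = 54.37 MPa.

σ ≈ 54.4 MPa (compressive)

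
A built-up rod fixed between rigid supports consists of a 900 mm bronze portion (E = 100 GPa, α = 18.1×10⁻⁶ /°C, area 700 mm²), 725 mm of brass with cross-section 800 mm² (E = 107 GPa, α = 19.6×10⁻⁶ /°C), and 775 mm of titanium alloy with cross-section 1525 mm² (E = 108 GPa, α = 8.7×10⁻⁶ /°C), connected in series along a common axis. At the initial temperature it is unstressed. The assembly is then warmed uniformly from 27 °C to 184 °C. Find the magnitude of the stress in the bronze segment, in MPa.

σ ≈ 321 MPa (compressive)

Free thermal expansion of the whole bar: Σ αᵢΔT Lᵢ = 18.1×10⁻⁶×157×900 + 19.6×10⁻⁶×157×725 + 8.7×10⁻⁶×157×775 = 5.847 mm.
Since the ends are fixed, an axial force P builds up, equal in every segment, with P · Σ Lᵢ/(AᵢEᵢ) = δ_free.
The series flexibility is Σ Lᵢ/(AᵢEᵢ) = 900/(700×100×10³) + 725/(800×107×10³) + 775/(1525×108×10³) = 2.603×10⁻⁵ mm/N.
P = 5.847 / 2.603×10⁻⁵ = 224600 N = 224.6 kN, compressive.
σ_{bronze} = P / A = 224600 / 700 = 320.9 MPa.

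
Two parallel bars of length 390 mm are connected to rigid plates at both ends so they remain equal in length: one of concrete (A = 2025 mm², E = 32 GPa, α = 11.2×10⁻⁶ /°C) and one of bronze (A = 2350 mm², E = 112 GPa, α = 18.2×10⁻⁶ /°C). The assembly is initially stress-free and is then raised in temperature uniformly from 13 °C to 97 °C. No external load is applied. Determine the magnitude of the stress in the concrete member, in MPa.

The bronze has the larger α, so on heating it would change length more than the concrete if both were free. The rigid plates force a common final length, so the bronze is put into compression and the concrete into tension, with equal and opposite forces P (no external load).
Compatibility of the two members (thermal + elastic change equal): (α₁ − α₂)ΔT = P·[1/(A₁E₁) + 1/(A₂E₂)].
|α₁ − α₂|·ΔT = 7×10⁻⁶ × 84 = 0.000588.
1/(A₁E₁) + 1/(A₂E₂) = 1/(2025×32×10³) + 1/(2350×112×10³) = 1.923×10⁻⁸ N⁻¹.
So P = 0.000588 / 1.923×10⁻⁸ = 30.57 kN.
σ_{concrete} = P/A₁ = 30570/2025 = 15.1 MPa, tensile.

σ ≈ 15.1 MPa (tensile)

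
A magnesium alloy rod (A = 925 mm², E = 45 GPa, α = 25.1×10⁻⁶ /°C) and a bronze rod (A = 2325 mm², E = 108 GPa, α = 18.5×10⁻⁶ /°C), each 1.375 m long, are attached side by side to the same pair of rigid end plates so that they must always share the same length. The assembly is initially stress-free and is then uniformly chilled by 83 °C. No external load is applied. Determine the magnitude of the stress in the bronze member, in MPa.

σ ≈ 8.41 MPa (compressive)

The magnesium alloy has the larger α, so on cooling it would change length more than the bronze if both were free. The rigid plates force a common final length, so the magnesium alloy is put into tension and the bronze into compression, with equal and opposite forces P (no external load).
Equating the net (thermal + elastic) strains gives |α₁ − α₂|·ΔT = P·[1/(A₁E₁) + 1/(A₂E₂)].
|α₁ − α₂|·ΔT = 6.6×10⁻⁶ × 83 = 0.0005478.
1/(A₁E₁) + 1/(A₂E₂) = 1/(925×45×10³) + 1/(2325×108×10³) = 2.801×10⁻⁸ N⁻¹.
P = 0.0005478 / 2.801×10⁻⁸ = 19560 N = 19.56 kN.
σ_{bronze} = P/A₂ = 19560/2325 = 8.413 MPa, compressive.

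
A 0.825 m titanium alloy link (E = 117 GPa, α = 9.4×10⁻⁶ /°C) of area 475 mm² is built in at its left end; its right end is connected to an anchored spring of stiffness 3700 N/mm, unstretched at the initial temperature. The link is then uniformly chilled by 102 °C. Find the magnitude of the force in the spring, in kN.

P ≈ 2.77 kN

If the spring were absent the link would shorten by αΔT L = 9.4×10⁻⁶ × 102 × 825 = 0.791 mm.
With a force P in the spring, the elastic change of the link is PL/(AE) and that of the spring is P/k; compatibility requires their sum to equal δ_free.
So P = δ_free / [L/(AE) + 1/k] = 0.791 / [ 825/(475×117×10³) + 1/(3700) ].
P = 0.791 / 0.0002851 = 2774 N.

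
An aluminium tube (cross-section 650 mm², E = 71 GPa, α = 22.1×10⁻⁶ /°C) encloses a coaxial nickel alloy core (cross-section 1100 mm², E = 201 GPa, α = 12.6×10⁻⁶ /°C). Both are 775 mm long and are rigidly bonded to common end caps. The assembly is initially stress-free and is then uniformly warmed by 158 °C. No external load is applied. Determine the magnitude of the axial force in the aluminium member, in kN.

P ≈ 57.3 kN (compressive in the aluminium)

The aluminium has the larger α, so on heating it would change length more than the nickel alloy if both were free. The rigid plates force a common final length, so the aluminium is put into compression and the nickel alloy into tension, with equal and opposite forces P (no external load).
Setting the final lengths equal and cancelling L: (α₁ − α₂)ΔT = P/(A₁E₁) + P/(A₂E₂).
|α₁ − α₂|·ΔT = 9.5×10⁻⁶ × 158 = 0.001501.
1/(A₁E₁) + 1/(A₂E₂) = 1/(650×71×10³) + 1/(1100×201×10³) = 2.619×10⁻⁸ N⁻¹.
So P = 0.001501 / 2.619×10⁻⁸ = 57.31 kN.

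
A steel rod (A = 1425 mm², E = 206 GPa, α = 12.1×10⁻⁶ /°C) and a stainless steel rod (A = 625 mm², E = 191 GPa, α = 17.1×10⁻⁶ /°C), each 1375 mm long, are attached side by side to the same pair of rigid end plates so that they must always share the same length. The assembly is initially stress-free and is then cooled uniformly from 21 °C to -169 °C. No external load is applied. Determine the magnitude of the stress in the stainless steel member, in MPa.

The stainless steel has the larger α, so on cooling it would change length more than the steel if both were free. The rigid plates force a common final length, so the stainless steel is put into tension and the steel into compression, with equal and opposite forces P (no external load).
Equating the net (thermal + elastic) strains gives |α₁ − α₂|·ΔT = P·[1/(A₁E₁) + 1/(A₂E₂)].
|α₁ − α₂|·ΔT = 5×10⁻⁶ × 190 = 0.00095.
1/(A₁E₁) + 1/(A₂E₂) = 1/(1425×206×10³) + 1/(625×191×10³) = 1.178×10⁻⁸ N⁻¹.
So P = 0.00095 / 1.178×10⁻⁸ = 80.62 kN.
σ_{stainless steel} = P/A₂ = 80620/625 = 129 MPa, tensile.

σ ≈ 129 MPa (tensile)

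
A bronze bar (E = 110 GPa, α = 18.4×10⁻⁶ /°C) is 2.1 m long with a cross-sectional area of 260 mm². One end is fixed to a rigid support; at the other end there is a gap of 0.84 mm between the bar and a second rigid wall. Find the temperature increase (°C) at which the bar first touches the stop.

ΔT ≈ 21.7 °C

Contact occurs when the free expansion equals the gap: αΔT L = 0.84 mm.
ΔT = 0.84 / (18.4×10⁻⁶ × 2100) = 21.74 °C.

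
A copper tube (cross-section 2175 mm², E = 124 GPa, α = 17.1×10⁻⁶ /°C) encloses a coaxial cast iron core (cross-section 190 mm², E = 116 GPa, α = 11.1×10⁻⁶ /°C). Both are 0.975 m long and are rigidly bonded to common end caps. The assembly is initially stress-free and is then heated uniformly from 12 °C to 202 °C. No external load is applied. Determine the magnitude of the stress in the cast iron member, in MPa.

σ ≈ 122 MPa (tensile)

Both members must finish at the same length. With the larger α, the copper tends to over-expand; the plates restrain it, putting the copper in compression and the cast iron in tension. With no external load the two internal forces are equal and opposite, magnitude P.
Setting the final lengths equal and cancelling L: (α₁ − α₂)ΔT = P/(A₁E₁) + P/(A₂E₂).
|α₁ − α₂|·ΔT = 6×10⁻⁶ × 190 = 0.00114.
1/(A₁E₁) + 1/(A₂E₂) = 1/(2175×124×10³) + 1/(190×116×10³) = 4.908×10⁻⁸ N⁻¹.
So P = 0.00114 / 4.908×10⁻⁸ = 23.23 kN.
σ_{cast iron} = P/A₂ = 23230/190 = 122.2 MPa, tensile.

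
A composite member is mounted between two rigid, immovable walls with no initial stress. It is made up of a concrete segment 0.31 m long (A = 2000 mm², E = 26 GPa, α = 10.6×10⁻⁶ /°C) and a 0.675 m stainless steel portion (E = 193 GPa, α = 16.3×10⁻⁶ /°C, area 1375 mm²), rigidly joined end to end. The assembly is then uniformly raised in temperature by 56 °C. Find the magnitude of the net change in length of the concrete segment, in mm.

If the supports were absent, the total length change would be Σ αᵢΔT Lᵢ = 10.6×10⁻⁶×56×310 + 16.3×10⁻⁶×56×675 = 0.8002 mm.
The walls prevent any net length change, so an axial force P (same in every segment) develops. Compatibility: P · Σ Lᵢ/(AᵢEᵢ) = δ_free.
Σ Lᵢ/(AᵢEᵢ) = 310/(2000×26×10³) + 675/(1375×193×10³) = 8.505×10⁻⁶ mm/N.
So P = 0.8002 / 8.505×10⁻⁶ = 94.08 kN, compressive.
For the concrete segment, free thermal change = 10.6×10⁻⁶×56×310 = 0.184 mm and elastic change from P = 94080×310/(2000×26×10³) = 0.5609 mm; these oppose, so the net change is 0.377 mm (segment shortens).

|ΔL| ≈ 0.377 mm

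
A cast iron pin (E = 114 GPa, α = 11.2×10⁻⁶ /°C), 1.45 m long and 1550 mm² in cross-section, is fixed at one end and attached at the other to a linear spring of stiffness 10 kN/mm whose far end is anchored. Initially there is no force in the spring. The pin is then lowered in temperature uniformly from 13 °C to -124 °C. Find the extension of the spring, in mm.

If the spring were absent the pin would shorten by αΔT L = 11.2×10⁻⁶ × 137 × 1450 = 2.225 mm.
With a force P in the spring, the elastic change of the pin is PL/(AE) and that of the spring is P/k; compatibility requires their sum to equal δ_free.
So P = δ_free / [L/(AE) + 1/k] = 2.225 / [ 1450/(1550×114×10³) + 1/(10×10³) ].
P = 2.225 / 0.0001082 = 20560 N.
Spring extension = P/k = 20560/(10×10³) = 2.056 mm.

δ ≈ 2.06 mm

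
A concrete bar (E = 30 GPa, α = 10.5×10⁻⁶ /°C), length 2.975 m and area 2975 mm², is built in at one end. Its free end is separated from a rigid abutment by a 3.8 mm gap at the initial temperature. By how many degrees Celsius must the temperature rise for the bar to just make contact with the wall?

The gap closes when αΔT L = 3.8 mm, since the bar is still unstressed at that instant.
So ΔT = g/(αL) = 3.8/(10.5×10⁻⁶ × 2975) = 121.6 °C.

ΔT ≈ 122 °C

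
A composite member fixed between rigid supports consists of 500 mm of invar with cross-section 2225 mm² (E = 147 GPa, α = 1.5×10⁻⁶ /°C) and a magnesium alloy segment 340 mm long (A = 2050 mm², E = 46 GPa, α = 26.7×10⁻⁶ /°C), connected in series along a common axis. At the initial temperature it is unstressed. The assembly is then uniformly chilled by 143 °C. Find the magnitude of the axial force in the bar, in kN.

With the walls removed the bar would change length by δ_free = Σ αᵢΔT Lᵢ = 1.5×10⁻⁶×143×500 + 26.7×10⁻⁶×143×340 = 1.405 mm.
The walls prevent any net length change, so an axial force P (same in every segment) develops. Compatibility: P · Σ Lᵢ/(AᵢEᵢ) = δ_free.
The series flexibility is Σ Lᵢ/(AᵢEᵢ) = 500/(2225×147×10³) + 340/(2050×46×10³) = 5.134×10⁻⁶ mm/N.
So P = 1.405 / 5.134×10⁻⁶ = 273.7 kN, tensile.

P ≈ 274 kN (tensile)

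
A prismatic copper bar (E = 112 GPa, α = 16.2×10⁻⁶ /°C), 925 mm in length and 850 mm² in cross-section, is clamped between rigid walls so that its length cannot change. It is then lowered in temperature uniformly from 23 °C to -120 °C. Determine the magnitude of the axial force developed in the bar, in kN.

P ≈ 221 kN (tensile)

Full restraint means ε = 0, so the stress is σ = EαΔT = 112×10³ × 16.2×10⁻⁶ × 143 = 259.5 MPa.
Axial force P = σA = 259.5 × 850 = 220500 N = 220.5 kN, tensile.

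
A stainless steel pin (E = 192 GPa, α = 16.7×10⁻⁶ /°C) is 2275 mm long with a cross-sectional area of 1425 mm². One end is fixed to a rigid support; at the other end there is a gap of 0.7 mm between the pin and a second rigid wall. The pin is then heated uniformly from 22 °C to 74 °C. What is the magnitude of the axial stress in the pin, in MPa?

Free thermal elongation = αΔT L = 16.7×10⁻⁶ × 52 × 2275 = 1.976 mm.
The gap closes (δ_free > 0.7 mm) and the wall then resists a further 1.976 − 0.7 = 1.276 mm of expansion.
So σ = E(δ_free − g)/L = 192×10³ × 1.276/2275 = 107.7 MPa.

σ ≈ 108 MPa (compressive)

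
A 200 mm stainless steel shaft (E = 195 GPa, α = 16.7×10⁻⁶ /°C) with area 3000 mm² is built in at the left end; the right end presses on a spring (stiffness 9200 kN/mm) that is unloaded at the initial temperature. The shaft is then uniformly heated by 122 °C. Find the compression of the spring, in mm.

The unrestrained thermal change is αΔT L = 16.7×10⁻⁶ × 122 × 200 = 0.4075 mm.
With a force P in the spring, the elastic change of the shaft is PL/(AE) and that of the spring is P/k; compatibility requires their sum to equal δ_free.
So P = δ_free / [L/(AE) + 1/k] = 0.4075 / [ 200/(3000×195×10³) + 1/(9200×10³) ].
P = 0.4075 / 4.506×10⁻⁷ = 904400 N.
Spring compression = P/k = 904400/(9200×10³) = 0.0983 mm.

δ ≈ 0.0983 mm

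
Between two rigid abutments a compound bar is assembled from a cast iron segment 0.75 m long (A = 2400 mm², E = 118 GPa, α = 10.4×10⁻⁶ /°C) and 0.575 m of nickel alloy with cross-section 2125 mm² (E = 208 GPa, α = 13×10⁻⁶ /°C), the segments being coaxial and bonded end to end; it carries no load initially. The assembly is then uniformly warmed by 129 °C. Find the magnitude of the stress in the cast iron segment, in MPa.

If the supports were absent, the total length change would be Σ αᵢΔT Lᵢ = 10.4×10⁻⁶×129×750 + 13×10⁻⁶×129×575 = 1.97 mm.
Since the ends are fixed, an axial force P builds up, equal in every segment, with P · Σ Lᵢ/(AᵢEᵢ) = δ_free.
The series flexibility is Σ Lᵢ/(AᵢEᵢ) = 750/(2400×118×10³) + 575/(2125×208×10³) = 3.949×10⁻⁶ mm/N.
Hence P = δ_free / Σ(L/AE) = 1.97/3.949×10⁻⁶ = 499 kN (compressive).
σ_{cast iron} = P / A = 499000 / 2400 = 207.9 MPa.

σ ≈ 208 MPa (compressive)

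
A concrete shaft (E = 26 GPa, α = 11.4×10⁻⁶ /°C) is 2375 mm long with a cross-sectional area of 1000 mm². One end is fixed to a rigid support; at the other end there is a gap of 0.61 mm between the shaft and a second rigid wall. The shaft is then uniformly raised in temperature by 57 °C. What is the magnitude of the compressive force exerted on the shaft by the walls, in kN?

Unrestrained expansion: δ_free = αΔT L = 11.4×10⁻⁶ × 57 × 2375 = 1.543 mm.
This exceeds the 0.61 mm gap, so the wall pushes back. The portion of expansion that must be recovered elastically is δ_free − gap = 1.543 − 0.61 = 0.9333 mm.
So σ = E(δ_free − g)/L = 26×10³ × 0.9333/2375 = 10.22 MPa.
P = σA = 10.22 × 1000 = 10.22 kN.

P ≈ 10.2 kN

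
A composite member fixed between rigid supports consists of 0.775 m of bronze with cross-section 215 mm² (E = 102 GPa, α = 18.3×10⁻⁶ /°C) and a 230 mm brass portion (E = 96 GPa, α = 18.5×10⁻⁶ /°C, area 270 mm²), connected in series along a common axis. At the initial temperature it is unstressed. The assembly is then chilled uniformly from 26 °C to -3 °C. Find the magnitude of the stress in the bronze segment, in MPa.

σ ≈ 56.2 MPa (tensile)

Free thermal contraction of the whole bar: Σ αᵢΔT Lᵢ = 18.3×10⁻⁶×29×775 + 18.5×10⁻⁶×29×230 = 0.5347 mm.
Since the ends are fixed, an axial force P builds up, equal in every segment, with P · Σ Lᵢ/(AᵢEᵢ) = δ_free.
The series flexibility is Σ Lᵢ/(AᵢEᵢ) = 775/(215×102×10³) + 230/(270×96×10³) = 4.421×10⁻⁵ mm/N.
P = 0.5347 / 4.421×10⁻⁵ = 12090 N = 12.09 kN, tensile.
σ_{bronze} = P / A = 12090 / 215 = 56.25 MPa.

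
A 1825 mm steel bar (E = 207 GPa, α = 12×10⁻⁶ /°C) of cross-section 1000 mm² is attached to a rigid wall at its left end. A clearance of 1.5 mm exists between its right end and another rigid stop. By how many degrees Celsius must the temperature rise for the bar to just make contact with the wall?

Contact occurs when the free expansion equals the gap: αΔT L = 1.5 mm.
ΔT = 1.5 / (12×10⁻⁶ × 1825) = 68.49 °C.

ΔT ≈ 68.5 °C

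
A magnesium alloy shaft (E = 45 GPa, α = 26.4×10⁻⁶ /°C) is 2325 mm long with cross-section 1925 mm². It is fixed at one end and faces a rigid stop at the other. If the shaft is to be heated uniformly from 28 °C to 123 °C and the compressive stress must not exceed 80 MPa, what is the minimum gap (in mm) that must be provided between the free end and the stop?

g ≈ 1.7 mm

Free expansion if unrestrained: δ_free = αΔT L = 26.4×10⁻⁶ × 95 × 2325 = 5.831 mm.
At the allowable stress the elastic shortening the wall may impose is σL/E = 80 × 2325 / (45×10³) = 4.133 mm.
So the gap has to take up the difference, g_min = δ_free − σL/E = 5.831 − 4.133 = 1.698 mm.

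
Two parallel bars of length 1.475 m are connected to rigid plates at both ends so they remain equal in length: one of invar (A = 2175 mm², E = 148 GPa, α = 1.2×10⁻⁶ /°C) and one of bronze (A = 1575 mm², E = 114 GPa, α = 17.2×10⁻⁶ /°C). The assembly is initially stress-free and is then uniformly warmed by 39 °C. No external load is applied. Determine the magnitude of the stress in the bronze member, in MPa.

σ ≈ 45.7 MPa (compressive)

Both members must finish at the same length. With the larger α, the bronze tends to over-expand; the plates restrain it, putting the bronze in compression and the invar in tension. With no external load the two internal forces are equal and opposite, magnitude P.
Compatibility of the two members (thermal + elastic change equal): (α₁ − α₂)ΔT = P·[1/(A₁E₁) + 1/(A₂E₂)].
|α₁ − α₂|·ΔT = 16×10⁻⁶ × 39 = 0.000624.
1/(A₁E₁) + 1/(A₂E₂) = 1/(2175×148×10³) + 1/(1575×114×10³) = 8.676×10⁻⁹ N⁻¹.
P = 0.000624 / 8.676×10⁻⁹ = 71920 N = 71.92 kN.
σ_{bronze} = P/A₂ = 71920/1575 = 45.66 MPa, compressive.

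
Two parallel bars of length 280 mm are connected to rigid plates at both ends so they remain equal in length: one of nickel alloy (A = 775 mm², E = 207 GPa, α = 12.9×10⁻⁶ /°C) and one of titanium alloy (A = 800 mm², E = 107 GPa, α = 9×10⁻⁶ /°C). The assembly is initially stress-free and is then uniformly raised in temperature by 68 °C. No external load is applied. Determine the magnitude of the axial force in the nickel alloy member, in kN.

P ≈ 14.8 kN (compressive in the nickel alloy)

Both members must finish at the same length. With the larger α, the nickel alloy tends to over-expand; the plates restrain it, putting the nickel alloy in compression and the titanium alloy in tension. With no external load the two internal forces are equal and opposite, magnitude P.
Equating the net (thermal + elastic) strains gives |α₁ − α₂|·ΔT = P·[1/(A₁E₁) + 1/(A₂E₂)].
|α₁ − α₂|·ΔT = 3.9×10⁻⁶ × 68 = 0.0002652.
1/(A₁E₁) + 1/(A₂E₂) = 1/(775×207×10³) + 1/(800×107×10³) = 1.792×10⁻⁸ N⁻¹.
So P = 0.0002652 / 1.792×10⁻⁸ = 14.8 kN.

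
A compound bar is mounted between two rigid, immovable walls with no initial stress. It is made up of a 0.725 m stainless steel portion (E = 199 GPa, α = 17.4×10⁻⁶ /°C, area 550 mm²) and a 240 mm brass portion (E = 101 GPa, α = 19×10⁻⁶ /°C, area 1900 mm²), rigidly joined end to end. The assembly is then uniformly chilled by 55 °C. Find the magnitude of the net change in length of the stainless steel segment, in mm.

|ΔL| ≈ 0.101 mm

Free thermal contraction of the whole bar: Σ αᵢΔT Lᵢ = 17.4×10⁻⁶×55×725 + 19×10⁻⁶×55×240 = 0.9446 mm.
The rigid supports impose zero overall length change; the single axial force P common to all segments must satisfy P Σ Lᵢ/(AᵢEᵢ) = δ_free.
The series flexibility is Σ Lᵢ/(AᵢEᵢ) = 725/(550×199×10³) + 240/(1900×101×10³) = 7.875×10⁻⁶ mm/N.
So P = 0.9446 / 7.875×10⁻⁶ = 120 kN, tensile.
For the stainless steel segment, free thermal change = 17.4×10⁻⁶×55×725 = 0.6938 mm and elastic change from P = 120000×725/(550×199×10³) = 0.7946 mm; these oppose, so the net change is 0.101 mm (segment lengthens).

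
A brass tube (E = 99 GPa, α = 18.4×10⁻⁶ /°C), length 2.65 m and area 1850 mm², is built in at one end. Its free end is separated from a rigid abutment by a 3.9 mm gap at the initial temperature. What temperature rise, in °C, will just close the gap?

ΔT ≈ 80 °C

The gap closes when αΔT L = 3.9 mm, since the tube is still unstressed at that instant.
So ΔT = g/(αL) = 3.9/(18.4×10⁻⁶ × 2650) = 79.98 °C.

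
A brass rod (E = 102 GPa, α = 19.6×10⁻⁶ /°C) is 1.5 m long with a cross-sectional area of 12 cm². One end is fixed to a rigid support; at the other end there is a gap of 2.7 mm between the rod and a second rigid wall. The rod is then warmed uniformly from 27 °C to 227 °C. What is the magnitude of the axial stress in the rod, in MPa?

Unrestrained expansion: δ_free = αΔT L = 19.6×10⁻⁶ × 200 × 1500 = 5.88 mm.
The gap closes (δ_free > 2.7 mm) and the wall then resists a further 5.88 − 2.7 = 3.18 mm of expansion.
Compatibility: PL/(AE) = 3.18 mm, so σ = P/A = E × (3.18/1500) = 216.2 MPa.

σ ≈ 216 MPa (compressive)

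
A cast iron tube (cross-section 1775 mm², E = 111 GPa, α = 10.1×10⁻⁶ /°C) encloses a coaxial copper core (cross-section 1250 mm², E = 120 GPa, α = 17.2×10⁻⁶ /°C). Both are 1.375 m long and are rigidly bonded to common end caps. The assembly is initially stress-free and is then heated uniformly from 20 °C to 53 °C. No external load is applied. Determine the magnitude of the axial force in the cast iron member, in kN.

Equilibrium of a rigid end plate with no external load gives equal and opposite internal forces ±P in the two members. Since α_{copper} > α_{cast iron}, heating drives the copper into compression and the cast iron into tension.
Compatibility of the two members (thermal + elastic change equal): (α₁ − α₂)ΔT = P·[1/(A₁E₁) + 1/(A₂E₂)].
|α₁ − α₂|·ΔT = 7.1×10⁻⁶ × 33 = 0.0002343.
1/(A₁E₁) + 1/(A₂E₂) = 1/(1775×111×10³) + 1/(1250×120×10³) = 1.174×10⁻⁸ N⁻¹.
So P = 0.0002343 / 1.174×10⁻⁸ = 19.95 kN.

P ≈ 20 kN (tensile in the cast iron)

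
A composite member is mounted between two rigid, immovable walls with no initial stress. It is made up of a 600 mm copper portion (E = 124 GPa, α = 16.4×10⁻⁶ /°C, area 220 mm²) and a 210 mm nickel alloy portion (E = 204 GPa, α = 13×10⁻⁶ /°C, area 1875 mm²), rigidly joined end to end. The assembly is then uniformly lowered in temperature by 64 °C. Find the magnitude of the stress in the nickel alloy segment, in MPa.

σ ≈ 19 MPa (tensile)

With the walls removed the bar would change length by δ_free = Σ αᵢΔT Lᵢ = 16.4×10⁻⁶×64×600 + 13×10⁻⁶×64×210 = 0.8045 mm.
The walls prevent any net length change, so an axial force P (same in every segment) develops. Compatibility: P · Σ Lᵢ/(AᵢEᵢ) = δ_free.
The series flexibility is Σ Lᵢ/(AᵢEᵢ) = 600/(220×124×10³) + 210/(1875×204×10³) = 2.254×10⁻⁵ mm/N.
P = 0.8045 / 2.254×10⁻⁵ = 35690 N = 35.69 kN, tensile.
σ_{nickel alloy} = P / A = 35690 / 1875 = 19.03 MPa.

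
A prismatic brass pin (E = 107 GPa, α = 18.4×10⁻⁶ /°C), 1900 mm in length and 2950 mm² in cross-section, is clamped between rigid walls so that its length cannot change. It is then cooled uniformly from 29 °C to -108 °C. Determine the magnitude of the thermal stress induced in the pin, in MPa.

σ ≈ 270 MPa (tensile)

The supports are rigid, so the total axial strain is zero. The restrained thermal strain is ε = αΔT = 18.4×10⁻⁶ × 137 = 2520.8×10⁻⁶.
Hence σ = E·αΔT = 107×10³ × 2520.8×10⁻⁶ = 269.7 MPa, tensile.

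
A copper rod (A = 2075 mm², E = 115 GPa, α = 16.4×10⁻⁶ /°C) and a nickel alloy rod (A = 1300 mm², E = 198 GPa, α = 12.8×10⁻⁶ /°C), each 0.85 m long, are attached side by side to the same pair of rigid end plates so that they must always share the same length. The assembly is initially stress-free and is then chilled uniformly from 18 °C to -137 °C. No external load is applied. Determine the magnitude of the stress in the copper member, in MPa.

Both members must finish at the same length. With the larger α, the copper tends to over-contract; the plates restrain it, putting the copper in tension and the nickel alloy in compression. With no external load the two internal forces are equal and opposite, magnitude P.
Setting the final lengths equal and cancelling L: (α₁ − α₂)ΔT = P/(A₁E₁) + P/(A₂E₂).
|α₁ − α₂|·ΔT = 3.6×10⁻⁶ × 155 = 0.000558.
1/(A₁E₁) + 1/(A₂E₂) = 1/(2075×115×10³) + 1/(1300×198×10³) = 8.076×10⁻⁹ N⁻¹.
P = 0.000558 / 8.076×10⁻⁹ = 69100 N = 69.1 kN.
σ_{copper} = P/A₁ = 69100/2075 = 33.3 MPa, tensile.

σ ≈ 33.3 MPa (tensile)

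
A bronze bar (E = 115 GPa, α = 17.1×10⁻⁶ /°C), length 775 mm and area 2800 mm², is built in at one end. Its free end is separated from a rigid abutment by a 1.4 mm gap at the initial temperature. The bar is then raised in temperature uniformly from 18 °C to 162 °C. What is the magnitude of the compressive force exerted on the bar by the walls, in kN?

P ≈ 211 kN

If the wall were absent the bar would grow by αΔT L = 17.1×10⁻⁶ × 144 × 775 = 1.908 mm.
After closing the 1.4 mm clearance, 1.908 − 1.4 = 0.5084 mm of expansion remains to be suppressed by the wall.
So σ = E(δ_free − g)/L = 115×10³ × 0.5084/775 = 75.43 MPa.
P = σA = 75.43 × 2800 = 211.2 kN.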